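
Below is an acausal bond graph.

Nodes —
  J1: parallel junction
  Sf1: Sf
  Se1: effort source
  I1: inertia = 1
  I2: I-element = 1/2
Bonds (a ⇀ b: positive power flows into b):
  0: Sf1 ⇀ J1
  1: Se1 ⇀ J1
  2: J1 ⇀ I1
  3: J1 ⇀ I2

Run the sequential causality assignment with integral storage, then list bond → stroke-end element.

bond 0 →Sf1  (Sf1: flow source, stroke at near end)
bond 1 →J1  (source Se1 imposes e)
bond 2 →I1  (common-e at J1 fixed by 1)
bond 3 →I2  (common-e at J1 fixed by 1)

b0 stroke at Sf1
b1 stroke at J1
b2 stroke at I1
b3 stroke at I2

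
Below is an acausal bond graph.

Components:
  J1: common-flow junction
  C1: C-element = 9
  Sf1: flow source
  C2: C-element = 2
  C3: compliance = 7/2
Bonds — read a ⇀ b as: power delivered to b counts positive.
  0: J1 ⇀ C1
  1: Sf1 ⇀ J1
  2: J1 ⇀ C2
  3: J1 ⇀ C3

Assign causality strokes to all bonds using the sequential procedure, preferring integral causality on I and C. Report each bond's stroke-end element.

β0 →J1
β1 →Sf1
β2 →J1
β3 →J1

bond 1 stroke at Sf1  (Sf1 fixes flow; stroke at Sf1)
bond 0 stroke at J1  (J1: bond 1 brought flow, rest push out)
bond 2 stroke at J1  (common-f at J1 fixed by 1)
bond 3 stroke at J1  (common-f at J1 fixed by 1)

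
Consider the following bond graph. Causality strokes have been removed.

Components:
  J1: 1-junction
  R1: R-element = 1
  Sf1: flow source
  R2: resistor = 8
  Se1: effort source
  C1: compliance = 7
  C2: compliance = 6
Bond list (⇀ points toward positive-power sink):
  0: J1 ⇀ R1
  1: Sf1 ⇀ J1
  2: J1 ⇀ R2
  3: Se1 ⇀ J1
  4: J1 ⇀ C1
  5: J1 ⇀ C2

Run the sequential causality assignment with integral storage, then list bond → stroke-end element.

β1 →Sf1  (source Sf1 imposes f)
β3 →J1  (Se1 (Se) sets effort on bond)
β0 →J1  (common-f at J1 fixed by 1)
β2 →J1  (1-jn J1 has f-setter on 1)
β4 →J1  (common-f at J1 fixed by 1)
β5 →J1  (J1: bond 1 brought flow, rest push out)

#0 |J1
#1 |Sf1
#2 |J1
#3 |J1
#4 |J1
#5 |J1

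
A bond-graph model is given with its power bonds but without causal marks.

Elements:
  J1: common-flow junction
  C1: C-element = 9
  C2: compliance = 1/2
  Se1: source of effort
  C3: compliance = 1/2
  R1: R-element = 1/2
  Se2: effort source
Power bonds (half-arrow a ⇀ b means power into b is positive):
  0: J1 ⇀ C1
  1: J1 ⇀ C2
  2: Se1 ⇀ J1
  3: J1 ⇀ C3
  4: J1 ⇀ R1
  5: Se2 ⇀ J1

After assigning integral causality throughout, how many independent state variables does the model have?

#2 →J1  (Se1: effort source, stroke at far end)
#5 →J1  (Se2: effort source, stroke at far end)
#0 →J1  (C1 outputs effort q/C1)
#1 →J1  (C2 integral (e out))
#3 →J1  (C3: C, integral causality)
#4 →R1  (only one flow-in slot at J1)

3  (C1, C2, C3 all integral)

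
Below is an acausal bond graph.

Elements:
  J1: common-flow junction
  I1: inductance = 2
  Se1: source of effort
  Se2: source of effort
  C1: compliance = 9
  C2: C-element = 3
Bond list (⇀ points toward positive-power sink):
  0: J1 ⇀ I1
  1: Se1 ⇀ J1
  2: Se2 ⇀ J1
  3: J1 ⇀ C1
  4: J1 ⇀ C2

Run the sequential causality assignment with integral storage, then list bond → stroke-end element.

b0 stroke at I1
b1 stroke at J1
b2 stroke at J1
b3 stroke at J1
b4 stroke at J1

b1 stroke at J1  (source Se1 imposes e)
b2 stroke at J1  (source Se2 imposes e)
b0 stroke at I1  (I1: I, integral causality)
b3 stroke at J1  (1-jn J1 has f-setter on 0)
b4 stroke at J1  (1-jn J1 has f-setter on 0)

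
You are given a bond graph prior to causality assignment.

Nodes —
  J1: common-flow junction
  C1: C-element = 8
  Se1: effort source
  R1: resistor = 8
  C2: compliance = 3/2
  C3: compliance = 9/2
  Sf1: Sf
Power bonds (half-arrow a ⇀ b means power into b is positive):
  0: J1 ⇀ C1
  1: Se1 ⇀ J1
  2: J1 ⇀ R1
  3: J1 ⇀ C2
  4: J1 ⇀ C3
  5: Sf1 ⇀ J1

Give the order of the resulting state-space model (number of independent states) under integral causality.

3  (C1, C2, C3 all integral)

b1 stroke at J1  (Se1 fixes effort; stroke away)
b5 stroke at Sf1  (Sf1: flow source, stroke at near end)
b0 stroke at J1  (common-f at J1 fixed by 5)
b2 stroke at J1  (1-jn J1 has f-setter on 5)
b3 stroke at J1  (common-f at J1 fixed by 5)
b4 stroke at J1  (J1: bond 5 brought flow, rest push out)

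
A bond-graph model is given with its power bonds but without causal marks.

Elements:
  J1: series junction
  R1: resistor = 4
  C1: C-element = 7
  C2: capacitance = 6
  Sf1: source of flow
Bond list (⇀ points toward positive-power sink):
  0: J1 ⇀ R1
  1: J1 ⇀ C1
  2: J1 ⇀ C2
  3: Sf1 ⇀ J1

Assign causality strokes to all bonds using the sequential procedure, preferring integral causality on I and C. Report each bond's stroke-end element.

β0 |J1
β1 |J1
β2 |J1
β3 |Sf1

#3 stroke→Sf1  (Sf1 (Sf) sets flow on bond)
#0 stroke→J1  (J1 flow already set via bond 3)
#1 stroke→J1  (1-jn J1 has f-setter on 3)
#2 stroke→J1  (common-f at J1 fixed by 3)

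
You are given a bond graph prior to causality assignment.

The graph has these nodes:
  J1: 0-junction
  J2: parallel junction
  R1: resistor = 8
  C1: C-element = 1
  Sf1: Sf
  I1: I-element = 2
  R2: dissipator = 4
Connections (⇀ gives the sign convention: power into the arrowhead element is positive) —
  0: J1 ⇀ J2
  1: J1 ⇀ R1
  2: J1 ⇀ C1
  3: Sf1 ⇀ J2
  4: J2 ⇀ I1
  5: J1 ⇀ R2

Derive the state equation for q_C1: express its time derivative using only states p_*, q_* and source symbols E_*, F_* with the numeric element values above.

dq_C1/dt = F_Sf1 - p_I1/2 - 3*q_C1/8

#3 stroke at Sf1  (Sf1: flow source, stroke at near end)
#2 stroke at J1  (C1: C, integral causality)
#0 stroke at J2  (common-e at J1 fixed by 2)
#1 stroke at R1  (J1 effort already set via bond 2)
#5 stroke at R2  (0-jn J1 has e-setter on 2)
#4 stroke at I1  (J2: bond 0 brought effort, rest push out)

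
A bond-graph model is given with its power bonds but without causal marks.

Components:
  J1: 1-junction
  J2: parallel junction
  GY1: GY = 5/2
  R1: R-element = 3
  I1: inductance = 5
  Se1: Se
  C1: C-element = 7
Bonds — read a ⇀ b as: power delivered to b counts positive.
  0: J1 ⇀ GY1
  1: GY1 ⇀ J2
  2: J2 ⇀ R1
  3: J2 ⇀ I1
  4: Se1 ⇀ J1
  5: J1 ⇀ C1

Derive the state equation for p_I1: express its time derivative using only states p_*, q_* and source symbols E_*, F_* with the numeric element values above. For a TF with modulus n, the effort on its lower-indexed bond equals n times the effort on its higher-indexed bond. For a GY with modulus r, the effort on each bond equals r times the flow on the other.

b4 stroke→J1  (Se1: effort source, stroke at far end)
b3 stroke→I1  (I1 outputs flow p/I1)
b5 stroke→J1  (C1: C, integral causality)
b0 stroke→GY1  (J1: last free bond brings flow in)
b1 stroke→GY1  (GY1: gyrator matches bond 0)
b2 stroke→J2  (closing 0-jn rule on J2)

dp_I1/dt = 6*E_Se1/5 - 3*p_I1/5 - 6*q_C1/35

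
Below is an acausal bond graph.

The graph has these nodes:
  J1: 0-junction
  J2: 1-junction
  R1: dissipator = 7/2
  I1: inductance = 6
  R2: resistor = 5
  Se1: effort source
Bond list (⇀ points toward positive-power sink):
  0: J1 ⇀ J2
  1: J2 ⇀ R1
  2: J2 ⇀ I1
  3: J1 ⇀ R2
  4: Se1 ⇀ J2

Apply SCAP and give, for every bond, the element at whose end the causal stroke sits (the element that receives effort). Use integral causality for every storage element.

b0 stroke→J2
b1 stroke→J2
b2 stroke→I1
b3 stroke→J1
b4 stroke→J2

b4 stroke→J2  (Se1 (Se) sets effort on bond)
b2 stroke→I1  (prefer integral on I1)
b0 stroke→J2  (common-f at J2 fixed by 2)
b1 stroke→J2  (1-jn J2 has f-setter on 2)
b3 stroke→J1  (J1 needs exactly one e-in)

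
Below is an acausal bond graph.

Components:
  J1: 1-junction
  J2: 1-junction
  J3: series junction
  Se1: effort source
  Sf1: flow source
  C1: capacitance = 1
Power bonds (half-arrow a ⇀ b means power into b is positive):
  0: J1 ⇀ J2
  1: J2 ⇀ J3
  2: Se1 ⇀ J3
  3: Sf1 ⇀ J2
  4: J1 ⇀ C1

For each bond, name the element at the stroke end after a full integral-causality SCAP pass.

β0 stroke→J2
β1 stroke→J2
β2 stroke→J3
β3 stroke→Sf1
β4 stroke→J1

β2 →J3  (Se1 fixes effort; stroke away)
β3 →Sf1  (Sf1: flow source, stroke at near end)
β0 →J2  (1-jn J2 has f-setter on 3)
β1 →J2  (J2 flow already set via bond 3)
β4 →J1  (common-f at J1 fixed by 0)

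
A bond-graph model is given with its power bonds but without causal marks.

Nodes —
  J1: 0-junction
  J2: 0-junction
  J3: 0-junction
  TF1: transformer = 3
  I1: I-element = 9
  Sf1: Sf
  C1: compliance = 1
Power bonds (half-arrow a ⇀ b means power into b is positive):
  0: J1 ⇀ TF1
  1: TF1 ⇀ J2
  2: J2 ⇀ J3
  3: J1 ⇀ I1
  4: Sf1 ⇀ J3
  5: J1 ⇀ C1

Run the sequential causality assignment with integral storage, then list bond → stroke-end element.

β0 |TF1
β1 |J2
β2 |J3
β3 |I1
β4 |Sf1
β5 |J1

β4 →Sf1  (source Sf1 imposes f)
β2 →J3  (J3 needs exactly one e-in)
β1 →J2  (only one effort-in slot at J2)
β0 →TF1  (TF1 one-in-one-out from 1)
β3 →I1  (I1: I, integral causality)
β5 →J1  (J1: last free bond brings effort in)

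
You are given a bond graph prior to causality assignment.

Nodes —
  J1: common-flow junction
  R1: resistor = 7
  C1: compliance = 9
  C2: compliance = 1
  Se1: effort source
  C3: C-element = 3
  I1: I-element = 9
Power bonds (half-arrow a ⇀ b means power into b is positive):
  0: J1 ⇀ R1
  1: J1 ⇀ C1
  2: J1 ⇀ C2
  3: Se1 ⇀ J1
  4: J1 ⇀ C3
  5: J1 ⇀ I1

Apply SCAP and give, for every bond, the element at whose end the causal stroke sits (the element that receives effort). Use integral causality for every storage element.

bond 0 →J1
bond 1 →J1
bond 2 →J1
bond 3 →J1
bond 4 →J1
bond 5 →I1

#3 →J1  (source Se1 imposes e)
#1 →J1  (C1 integral (e out))
#2 →J1  (C2: C, integral causality)
#4 →J1  (prefer integral on C3)
#5 →I1  (I1 outputs flow p/I1)
#0 →J1  (J1: bond 5 brought flow, rest push out)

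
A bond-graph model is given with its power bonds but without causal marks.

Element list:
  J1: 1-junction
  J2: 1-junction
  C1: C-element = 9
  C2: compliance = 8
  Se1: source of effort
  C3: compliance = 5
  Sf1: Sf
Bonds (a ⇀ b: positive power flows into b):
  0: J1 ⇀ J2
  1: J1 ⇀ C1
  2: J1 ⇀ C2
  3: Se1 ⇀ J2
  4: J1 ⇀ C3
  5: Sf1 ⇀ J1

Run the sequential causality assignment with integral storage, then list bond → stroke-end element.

β3 →J2  (Se1 (Se) sets effort on bond)
β5 →Sf1  (source Sf1 imposes f)
β0 →J1  (common-f at J1 fixed by 5)
β1 →J1  (common-f at J1 fixed by 5)
β2 →J1  (J1 flow already set via bond 5)
β4 →J1  (J1: bond 5 brought flow, rest push out)

β0 stroke→J1
β1 stroke→J1
β2 stroke→J1
β3 stroke→J2
β4 stroke→J1
β5 stroke→Sf1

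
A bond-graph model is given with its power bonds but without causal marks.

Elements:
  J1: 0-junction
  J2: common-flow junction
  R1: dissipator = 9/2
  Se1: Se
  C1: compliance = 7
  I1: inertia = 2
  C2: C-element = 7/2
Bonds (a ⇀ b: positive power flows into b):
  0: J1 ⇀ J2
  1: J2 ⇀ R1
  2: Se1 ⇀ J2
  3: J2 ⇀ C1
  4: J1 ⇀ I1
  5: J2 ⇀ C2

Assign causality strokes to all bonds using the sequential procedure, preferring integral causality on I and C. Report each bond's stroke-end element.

b0 →J1
b1 →J2
b2 →J2
b3 →J2
b4 →I1
b5 →J2

b2 |J2  (Se1 fixes effort; stroke away)
b3 |J2  (prefer integral on C1)
b4 |I1  (I1 outputs flow p/I1)
b0 |J1  (J1 needs exactly one e-in)
b1 |J2  (common-f at J2 fixed by 0)
b5 |J2  (J2 flow already set via bond 0)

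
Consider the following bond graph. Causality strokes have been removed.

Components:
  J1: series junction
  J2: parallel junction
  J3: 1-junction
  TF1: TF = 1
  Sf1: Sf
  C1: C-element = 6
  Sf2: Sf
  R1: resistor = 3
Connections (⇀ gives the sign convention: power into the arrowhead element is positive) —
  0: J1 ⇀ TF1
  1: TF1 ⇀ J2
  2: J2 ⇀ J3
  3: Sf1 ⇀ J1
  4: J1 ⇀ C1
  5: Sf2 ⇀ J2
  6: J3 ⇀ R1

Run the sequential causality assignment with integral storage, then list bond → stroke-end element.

bond 0 stroke→J1
bond 1 stroke→TF1
bond 2 stroke→J2
bond 3 stroke→Sf1
bond 4 stroke→J1
bond 5 stroke→Sf2
bond 6 stroke→J3

b3 stroke→Sf1  (Sf1 fixes flow; stroke at Sf1)
b5 stroke→Sf2  (Sf2 (Sf) sets flow on bond)
b0 stroke→J1  (J1: bond 3 brought flow, rest push out)
b4 stroke→J1  (common-f at J1 fixed by 3)
b1 stroke→TF1  (TF TF1: opposite of bond 0)
b2 stroke→J2  (J2 needs exactly one e-in)
b6 stroke→J3  (common-f at J3 fixed by 2)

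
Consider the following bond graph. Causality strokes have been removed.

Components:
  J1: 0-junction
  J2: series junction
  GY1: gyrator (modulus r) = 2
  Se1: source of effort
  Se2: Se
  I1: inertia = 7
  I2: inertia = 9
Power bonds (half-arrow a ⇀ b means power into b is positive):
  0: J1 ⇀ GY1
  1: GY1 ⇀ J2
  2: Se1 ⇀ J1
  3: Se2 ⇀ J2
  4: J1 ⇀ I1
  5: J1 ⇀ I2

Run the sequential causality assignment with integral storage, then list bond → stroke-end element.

bond 2 →J1  (Se1 fixes effort; stroke away)
bond 3 →J2  (Se2 fixes effort; stroke away)
bond 0 →GY1  (J1: bond 2 brought effort, rest push out)
bond 4 →I1  (common-e at J1 fixed by 2)
bond 5 →I2  (0-jn J1 has e-setter on 2)
bond 1 →GY1  (closing 1-jn rule on J2)

β0 stroke at GY1
β1 stroke at GY1
β2 stroke at J1
β3 stroke at J2
β4 stroke at I1
β5 stroke at I2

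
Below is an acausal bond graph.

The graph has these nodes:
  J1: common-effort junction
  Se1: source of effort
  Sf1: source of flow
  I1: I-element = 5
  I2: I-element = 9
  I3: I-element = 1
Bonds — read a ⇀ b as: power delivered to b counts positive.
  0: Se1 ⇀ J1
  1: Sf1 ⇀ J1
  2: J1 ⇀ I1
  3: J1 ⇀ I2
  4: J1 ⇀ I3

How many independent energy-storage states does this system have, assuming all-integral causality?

b0 stroke→J1  (source Se1 imposes e)
b1 stroke→Sf1  (Sf1: flow source, stroke at near end)
b2 stroke→I1  (0-jn J1 has e-setter on 0)
b3 stroke→I2  (common-e at J1 fixed by 0)
b4 stroke→I3  (common-e at J1 fixed by 0)

3  (I1, I2, I3 all integral)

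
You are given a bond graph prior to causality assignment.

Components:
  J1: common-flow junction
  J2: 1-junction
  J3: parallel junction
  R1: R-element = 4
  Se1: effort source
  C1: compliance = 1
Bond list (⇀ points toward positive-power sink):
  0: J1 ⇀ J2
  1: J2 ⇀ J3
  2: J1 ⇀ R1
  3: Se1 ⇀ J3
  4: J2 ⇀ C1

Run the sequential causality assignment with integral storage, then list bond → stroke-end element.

bond 0 stroke→J1
bond 1 stroke→J2
bond 2 stroke→R1
bond 3 stroke→J3
bond 4 stroke→J2

#3 →J3  (source Se1 imposes e)
#1 →J2  (0-jn J3 has e-setter on 3)
#4 →J2  (C1 outputs effort q/C1)
#0 →J1  (J2 needs exactly one f-in)
#2 →R1  (closing 1-jn rule on J1)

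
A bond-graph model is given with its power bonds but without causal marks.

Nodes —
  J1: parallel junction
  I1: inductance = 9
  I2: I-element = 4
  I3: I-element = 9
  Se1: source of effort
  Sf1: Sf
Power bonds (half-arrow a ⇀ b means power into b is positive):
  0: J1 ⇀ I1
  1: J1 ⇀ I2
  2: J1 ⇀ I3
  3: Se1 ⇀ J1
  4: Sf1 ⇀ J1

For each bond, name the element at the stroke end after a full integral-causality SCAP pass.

bond 3 stroke→J1  (Se1 fixes effort; stroke away)
bond 4 stroke→Sf1  (Sf1 fixes flow; stroke at Sf1)
bond 0 stroke→I1  (0-jn J1 has e-setter on 3)
bond 1 stroke→I2  (J1: bond 3 brought effort, rest push out)
bond 2 stroke→I3  (J1 effort already set via bond 3)

β0 |I1
β1 |I2
β2 |I3
β3 |J1
β4 |Sf1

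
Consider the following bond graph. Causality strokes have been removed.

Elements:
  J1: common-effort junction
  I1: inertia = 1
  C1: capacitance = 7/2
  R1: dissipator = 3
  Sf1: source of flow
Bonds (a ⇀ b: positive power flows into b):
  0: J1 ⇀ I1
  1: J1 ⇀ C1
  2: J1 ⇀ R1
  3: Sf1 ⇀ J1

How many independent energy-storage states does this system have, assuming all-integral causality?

2  (C1, I1 all integral)

β3 →Sf1  (Sf1: flow source, stroke at near end)
β0 →I1  (prefer integral on I1)
β1 →J1  (prefer integral on C1)
β2 →R1  (J1 effort already set via bond 1)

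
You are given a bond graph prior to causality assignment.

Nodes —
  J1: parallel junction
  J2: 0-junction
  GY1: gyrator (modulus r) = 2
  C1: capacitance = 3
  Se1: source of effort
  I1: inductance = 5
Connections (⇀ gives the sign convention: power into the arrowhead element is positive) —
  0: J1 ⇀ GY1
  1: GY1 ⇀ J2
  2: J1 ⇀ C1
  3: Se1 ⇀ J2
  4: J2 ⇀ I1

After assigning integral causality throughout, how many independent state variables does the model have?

2  (C1, I1 all integral)

β3 |J2  (Se1: effort source, stroke at far end)
β1 |GY1  (J2 effort already set via bond 3)
β4 |I1  (0-jn J2 has e-setter on 3)
β0 |GY1  (through GY1, causality inverts; strokes same side of GY1)
β2 |J1  (closing 0-jn rule on J1)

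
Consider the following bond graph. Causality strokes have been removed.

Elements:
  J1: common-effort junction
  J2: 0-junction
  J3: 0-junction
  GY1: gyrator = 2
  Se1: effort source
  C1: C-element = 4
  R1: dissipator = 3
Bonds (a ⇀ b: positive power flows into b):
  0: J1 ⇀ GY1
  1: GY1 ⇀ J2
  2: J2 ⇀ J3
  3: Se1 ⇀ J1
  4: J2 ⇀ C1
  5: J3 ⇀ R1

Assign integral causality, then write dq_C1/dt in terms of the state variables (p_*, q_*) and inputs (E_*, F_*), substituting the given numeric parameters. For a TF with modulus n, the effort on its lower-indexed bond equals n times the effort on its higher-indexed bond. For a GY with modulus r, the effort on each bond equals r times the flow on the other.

dq_C1/dt = E_Se1/2 - q_C1/12

β3 stroke→J1  (Se1 fixes effort; stroke away)
β0 stroke→GY1  (J1 effort already set via bond 3)
β1 stroke→GY1  (through GY1, causality inverts; strokes same side of GY1)
β4 stroke→J2  (prefer integral on C1)
β2 stroke→J3  (J2 effort already set via bond 4)
β5 stroke→R1  (J3: bond 2 brought effort, rest push out)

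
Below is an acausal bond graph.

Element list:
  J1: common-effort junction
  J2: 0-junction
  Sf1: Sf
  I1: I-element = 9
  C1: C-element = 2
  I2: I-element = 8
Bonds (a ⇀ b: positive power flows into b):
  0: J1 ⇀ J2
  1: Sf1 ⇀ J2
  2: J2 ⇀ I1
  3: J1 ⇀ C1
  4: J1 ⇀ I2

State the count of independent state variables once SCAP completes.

3  (C1, I1, I2 all integral)

bond 1 |Sf1  (Sf1 (Sf) sets flow on bond)
bond 2 |I1  (I1 outputs flow p/I1)
bond 0 |J2  (J2 needs exactly one e-in)
bond 3 |J1  (C1: C, integral causality)
bond 4 |I2  (common-e at J1 fixed by 3)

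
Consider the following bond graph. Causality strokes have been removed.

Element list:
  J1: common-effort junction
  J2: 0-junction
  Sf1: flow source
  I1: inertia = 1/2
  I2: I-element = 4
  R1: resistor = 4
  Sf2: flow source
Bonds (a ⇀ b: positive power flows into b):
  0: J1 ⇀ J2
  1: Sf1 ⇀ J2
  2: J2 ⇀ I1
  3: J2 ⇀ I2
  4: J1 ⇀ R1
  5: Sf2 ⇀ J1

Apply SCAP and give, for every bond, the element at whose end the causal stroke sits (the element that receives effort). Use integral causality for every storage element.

b0 |J2
b1 |Sf1
b2 |I1
b3 |I2
b4 |J1
b5 |Sf2

#1 →Sf1  (Sf1 fixes flow; stroke at Sf1)
#5 →Sf2  (Sf2 (Sf) sets flow on bond)
#2 →I1  (I1: I, integral causality)
#3 →I2  (prefer integral on I2)
#0 →J2  (only one effort-in slot at J2)
#4 →J1  (J1 needs exactly one e-in)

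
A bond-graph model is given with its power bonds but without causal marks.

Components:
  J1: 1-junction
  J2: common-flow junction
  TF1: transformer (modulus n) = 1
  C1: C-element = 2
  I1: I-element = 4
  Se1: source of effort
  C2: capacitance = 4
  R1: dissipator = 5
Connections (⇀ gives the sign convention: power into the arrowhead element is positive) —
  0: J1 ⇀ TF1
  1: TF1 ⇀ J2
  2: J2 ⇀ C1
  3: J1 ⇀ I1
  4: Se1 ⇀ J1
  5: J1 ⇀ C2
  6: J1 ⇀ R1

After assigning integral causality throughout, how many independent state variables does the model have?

3  (C1, C2, I1 all integral)

β4 |J1  (Se1 fixes effort; stroke away)
β2 |J2  (C1 integral (e out))
β1 |TF1  (closing 1-jn rule on J2)
β0 |J1  (TF1: transformer flips bond 1)
β3 |I1  (I1 outputs flow p/I1)
β5 |J1  (J1 flow already set via bond 3)
β6 |J1  (J1 flow already set via bond 3)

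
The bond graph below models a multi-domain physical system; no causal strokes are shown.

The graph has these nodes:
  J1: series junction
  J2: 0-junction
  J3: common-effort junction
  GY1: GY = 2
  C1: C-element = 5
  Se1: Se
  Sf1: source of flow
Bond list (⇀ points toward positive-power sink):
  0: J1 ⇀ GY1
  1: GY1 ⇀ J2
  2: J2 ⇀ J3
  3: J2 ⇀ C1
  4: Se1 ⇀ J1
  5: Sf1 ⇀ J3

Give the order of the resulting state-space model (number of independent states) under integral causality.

1  (C1 all integral)

β4 →J1  (Se1: effort source, stroke at far end)
β5 →Sf1  (Sf1 fixes flow; stroke at Sf1)
β0 →GY1  (closing 1-jn rule on J1)
β2 →J3  (only one effort-in slot at J3)
β1 →GY1  (GY1 both-in/both-out from 0)
β3 →J2  (only one effort-in slot at J2)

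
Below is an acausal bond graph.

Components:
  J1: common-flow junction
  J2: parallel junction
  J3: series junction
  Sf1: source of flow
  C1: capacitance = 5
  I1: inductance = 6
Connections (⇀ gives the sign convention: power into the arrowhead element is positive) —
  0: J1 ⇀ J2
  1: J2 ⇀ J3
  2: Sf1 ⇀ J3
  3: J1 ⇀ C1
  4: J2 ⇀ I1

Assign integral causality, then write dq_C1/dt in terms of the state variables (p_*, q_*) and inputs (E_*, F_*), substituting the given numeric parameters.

dq_C1/dt = F_Sf1 + p_I1/6

β2 |Sf1  (Sf1: flow source, stroke at near end)
β1 |J3  (common-f at J3 fixed by 2)
β3 |J1  (prefer integral on C1)
β0 |J2  (J1: last free bond brings flow in)
β4 |I1  (0-jn J2 has e-setter on 0)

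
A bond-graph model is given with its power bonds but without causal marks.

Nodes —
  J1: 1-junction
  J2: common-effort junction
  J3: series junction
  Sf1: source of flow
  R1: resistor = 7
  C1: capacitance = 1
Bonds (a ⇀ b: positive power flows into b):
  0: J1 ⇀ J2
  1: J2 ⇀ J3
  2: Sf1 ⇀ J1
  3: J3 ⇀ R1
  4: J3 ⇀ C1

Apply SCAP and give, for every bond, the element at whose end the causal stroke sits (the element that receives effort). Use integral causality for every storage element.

#0 stroke→J1
#1 stroke→J2
#2 stroke→Sf1
#3 stroke→J3
#4 stroke→J3

bond 2 stroke→Sf1  (source Sf1 imposes f)
bond 0 stroke→J1  (J1 flow already set via bond 2)
bond 1 stroke→J2  (closing 0-jn rule on J2)
bond 3 stroke→J3  (common-f at J3 fixed by 1)
bond 4 stroke→J3  (1-jn J3 has f-setter on 1)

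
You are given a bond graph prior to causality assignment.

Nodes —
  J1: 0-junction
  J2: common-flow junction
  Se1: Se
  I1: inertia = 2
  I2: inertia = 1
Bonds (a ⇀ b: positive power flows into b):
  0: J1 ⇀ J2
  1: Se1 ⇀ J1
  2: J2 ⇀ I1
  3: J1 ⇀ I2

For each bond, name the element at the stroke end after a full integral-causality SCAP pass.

#0 →J2
#1 →J1
#2 →I1
#3 →I2

β1 stroke at J1  (Se1 fixes effort; stroke away)
β0 stroke at J2  (common-e at J1 fixed by 1)
β3 stroke at I2  (common-e at J1 fixed by 1)
β2 stroke at I1  (J2: last free bond brings flow in)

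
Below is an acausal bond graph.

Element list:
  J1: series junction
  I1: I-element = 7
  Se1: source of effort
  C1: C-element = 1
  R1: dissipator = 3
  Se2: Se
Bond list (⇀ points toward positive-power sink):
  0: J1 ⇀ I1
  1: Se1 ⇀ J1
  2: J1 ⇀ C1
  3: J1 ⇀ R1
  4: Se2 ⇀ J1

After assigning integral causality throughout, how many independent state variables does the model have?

bond 1 |J1  (source Se1 imposes e)
bond 4 |J1  (Se2 (Se) sets effort on bond)
bond 0 |I1  (I1: I, integral causality)
bond 2 |J1  (J1 flow already set via bond 0)
bond 3 |J1  (common-f at J1 fixed by 0)

2  (C1, I1 all integral)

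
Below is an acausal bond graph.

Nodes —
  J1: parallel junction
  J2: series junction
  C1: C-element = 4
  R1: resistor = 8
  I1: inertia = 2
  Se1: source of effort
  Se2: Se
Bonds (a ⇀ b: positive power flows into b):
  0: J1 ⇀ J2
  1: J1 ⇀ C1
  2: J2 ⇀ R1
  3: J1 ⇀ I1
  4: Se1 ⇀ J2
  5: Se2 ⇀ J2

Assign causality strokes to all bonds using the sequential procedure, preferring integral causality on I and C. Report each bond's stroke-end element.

β0 |J2
β1 |J1
β2 |R1
β3 |I1
β4 |J2
β5 |J2

b4 stroke at J2  (Se1: effort source, stroke at far end)
b5 stroke at J2  (Se2 (Se) sets effort on bond)
b1 stroke at J1  (C1 outputs effort q/C1)
b0 stroke at J2  (J1 effort already set via bond 1)
b3 stroke at I1  (0-jn J1 has e-setter on 1)
b2 stroke at R1  (closing 1-jn rule on J2)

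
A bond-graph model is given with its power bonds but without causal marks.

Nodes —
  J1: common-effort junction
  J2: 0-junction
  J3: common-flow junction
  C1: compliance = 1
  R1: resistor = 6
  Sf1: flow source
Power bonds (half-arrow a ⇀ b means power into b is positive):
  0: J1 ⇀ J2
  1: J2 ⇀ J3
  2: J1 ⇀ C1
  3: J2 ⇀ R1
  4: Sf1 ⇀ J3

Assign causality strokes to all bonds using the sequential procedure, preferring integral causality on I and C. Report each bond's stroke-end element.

bond 0 stroke at J2
bond 1 stroke at J3
bond 2 stroke at J1
bond 3 stroke at R1
bond 4 stroke at Sf1

b4 |Sf1  (source Sf1 imposes f)
b1 |J3  (J3: bond 4 brought flow, rest push out)
b2 |J1  (C1 integral (e out))
b0 |J2  (J1 effort already set via bond 2)
b3 |R1  (J2: bond 0 brought effort, rest push out)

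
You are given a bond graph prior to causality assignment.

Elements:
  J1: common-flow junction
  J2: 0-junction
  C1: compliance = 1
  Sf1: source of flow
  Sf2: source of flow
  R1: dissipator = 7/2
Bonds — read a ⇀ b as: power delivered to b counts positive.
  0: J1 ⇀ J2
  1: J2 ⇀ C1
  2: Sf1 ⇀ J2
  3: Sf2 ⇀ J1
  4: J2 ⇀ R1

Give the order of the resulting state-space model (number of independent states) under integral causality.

bond 2 stroke at Sf1  (Sf1 (Sf) sets flow on bond)
bond 3 stroke at Sf2  (source Sf2 imposes f)
bond 0 stroke at J1  (1-jn J1 has f-setter on 3)
bond 1 stroke at J2  (prefer integral on C1)
bond 4 stroke at R1  (J2 effort already set via bond 1)

1  (C1 all integral)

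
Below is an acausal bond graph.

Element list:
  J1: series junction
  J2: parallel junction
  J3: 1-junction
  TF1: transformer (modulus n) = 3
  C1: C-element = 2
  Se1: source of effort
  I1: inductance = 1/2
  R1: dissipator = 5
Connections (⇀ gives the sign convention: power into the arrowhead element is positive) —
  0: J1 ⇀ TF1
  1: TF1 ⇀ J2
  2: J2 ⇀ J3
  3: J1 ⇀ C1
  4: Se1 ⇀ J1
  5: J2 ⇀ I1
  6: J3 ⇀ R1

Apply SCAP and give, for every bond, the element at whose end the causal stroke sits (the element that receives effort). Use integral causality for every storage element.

β0 stroke→TF1
β1 stroke→J2
β2 stroke→J3
β3 stroke→J1
β4 stroke→J1
β5 stroke→I1
β6 stroke→R1

β4 |J1  (source Se1 imposes e)
β3 |J1  (C1 outputs effort q/C1)
β0 |TF1  (closing 1-jn rule on J1)
β1 |J2  (TF1: transformer flips bond 0)
β2 |J3  (J2: bond 1 brought effort, rest push out)
β5 |I1  (J2 effort already set via bond 1)
β6 |R1  (J3: last free bond brings flow in)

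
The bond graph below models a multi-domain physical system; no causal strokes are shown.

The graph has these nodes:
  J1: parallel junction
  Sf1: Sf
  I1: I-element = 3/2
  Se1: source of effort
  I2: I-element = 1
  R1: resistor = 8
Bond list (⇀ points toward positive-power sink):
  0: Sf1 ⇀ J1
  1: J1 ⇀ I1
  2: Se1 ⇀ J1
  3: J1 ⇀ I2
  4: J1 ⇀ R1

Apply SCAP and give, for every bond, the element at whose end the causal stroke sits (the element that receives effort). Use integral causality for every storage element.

bond 0 →Sf1
bond 1 →I1
bond 2 →J1
bond 3 →I2
bond 4 →R1

#0 |Sf1  (Sf1 fixes flow; stroke at Sf1)
#2 |J1  (source Se1 imposes e)
#1 |I1  (J1: bond 2 brought effort, rest push out)
#3 |I2  (common-e at J1 fixed by 2)
#4 |R1  (0-jn J1 has e-setter on 2)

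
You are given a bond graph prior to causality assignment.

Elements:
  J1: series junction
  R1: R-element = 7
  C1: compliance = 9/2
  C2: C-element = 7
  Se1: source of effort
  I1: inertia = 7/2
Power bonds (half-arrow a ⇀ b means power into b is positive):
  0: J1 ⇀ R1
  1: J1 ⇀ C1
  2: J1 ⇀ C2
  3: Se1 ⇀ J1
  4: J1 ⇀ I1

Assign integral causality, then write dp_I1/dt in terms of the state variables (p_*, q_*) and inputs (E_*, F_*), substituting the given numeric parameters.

#3 stroke at J1  (source Se1 imposes e)
#1 stroke at J1  (C1: C, integral causality)
#2 stroke at J1  (C2: C, integral causality)
#4 stroke at I1  (prefer integral on I1)
#0 stroke at J1  (J1 flow already set via bond 4)

dp_I1/dt = E_Se1 - 2*p_I1 - 2*q_C1/9 - q_C2/7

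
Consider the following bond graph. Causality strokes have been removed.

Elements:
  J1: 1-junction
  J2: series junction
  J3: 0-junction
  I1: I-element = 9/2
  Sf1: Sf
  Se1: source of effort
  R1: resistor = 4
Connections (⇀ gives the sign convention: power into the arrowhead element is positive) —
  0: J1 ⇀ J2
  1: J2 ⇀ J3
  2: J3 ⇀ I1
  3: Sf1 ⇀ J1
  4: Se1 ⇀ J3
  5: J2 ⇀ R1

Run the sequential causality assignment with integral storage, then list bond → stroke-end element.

β3 stroke at Sf1  (Sf1 fixes flow; stroke at Sf1)
β4 stroke at J3  (Se1: effort source, stroke at far end)
β0 stroke at J1  (J1: bond 3 brought flow, rest push out)
β1 stroke at J2  (J2 flow already set via bond 0)
β5 stroke at J2  (common-f at J2 fixed by 0)
β2 stroke at I1  (0-jn J3 has e-setter on 4)

bond 0 →J1
bond 1 →J2
bond 2 →I1
bond 3 →Sf1
bond 4 →J3
bond 5 →J2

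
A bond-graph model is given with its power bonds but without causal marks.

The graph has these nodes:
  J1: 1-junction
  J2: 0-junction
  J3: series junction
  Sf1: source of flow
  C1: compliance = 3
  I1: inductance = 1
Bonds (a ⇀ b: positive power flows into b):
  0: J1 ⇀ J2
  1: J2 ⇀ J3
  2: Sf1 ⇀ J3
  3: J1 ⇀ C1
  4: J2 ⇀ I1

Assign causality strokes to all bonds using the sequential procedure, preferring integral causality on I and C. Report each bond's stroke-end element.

b0 stroke at J2
b1 stroke at J3
b2 stroke at Sf1
b3 stroke at J1
b4 stroke at I1

#2 stroke→Sf1  (Sf1 (Sf) sets flow on bond)
#1 stroke→J3  (1-jn J3 has f-setter on 2)
#3 stroke→J1  (prefer integral on C1)
#0 stroke→J2  (J1 needs exactly one f-in)
#4 stroke→I1  (common-e at J2 fixed by 0)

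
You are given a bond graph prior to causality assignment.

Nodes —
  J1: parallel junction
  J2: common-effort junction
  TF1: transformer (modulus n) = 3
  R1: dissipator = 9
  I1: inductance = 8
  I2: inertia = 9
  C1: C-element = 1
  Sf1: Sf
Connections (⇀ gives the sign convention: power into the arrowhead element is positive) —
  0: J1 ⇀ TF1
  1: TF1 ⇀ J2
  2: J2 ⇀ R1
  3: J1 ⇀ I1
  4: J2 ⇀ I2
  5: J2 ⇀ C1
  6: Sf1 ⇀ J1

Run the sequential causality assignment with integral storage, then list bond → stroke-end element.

bond 0 |J1
bond 1 |TF1
bond 2 |R1
bond 3 |I1
bond 4 |I2
bond 5 |J2
bond 6 |Sf1

#6 stroke at Sf1  (Sf1 (Sf) sets flow on bond)
#3 stroke at I1  (I1 integral (f out))
#0 stroke at J1  (J1 needs exactly one e-in)
#1 stroke at TF1  (through TF1, causality passes straight; one stroke at TF1)
#4 stroke at I2  (I2: I, integral causality)
#5 stroke at J2  (prefer integral on C1)
#2 stroke at R1  (J2 effort already set via bond 5)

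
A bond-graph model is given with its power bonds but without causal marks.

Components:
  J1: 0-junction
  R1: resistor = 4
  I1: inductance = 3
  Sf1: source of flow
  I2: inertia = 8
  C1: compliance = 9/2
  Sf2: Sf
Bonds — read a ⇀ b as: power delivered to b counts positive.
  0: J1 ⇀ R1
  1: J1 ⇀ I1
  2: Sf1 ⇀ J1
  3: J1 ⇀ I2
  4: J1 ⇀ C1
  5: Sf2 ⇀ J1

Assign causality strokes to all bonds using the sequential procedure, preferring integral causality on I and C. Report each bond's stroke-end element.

b2 →Sf1  (Sf1 fixes flow; stroke at Sf1)
b5 →Sf2  (Sf2: flow source, stroke at near end)
b1 →I1  (prefer integral on I1)
b3 →I2  (prefer integral on I2)
b4 →J1  (C1: C, integral causality)
b0 →R1  (common-e at J1 fixed by 4)

bond 0 →R1
bond 1 →I1
bond 2 →Sf1
bond 3 →I2
bond 4 →J1
bond 5 →Sf2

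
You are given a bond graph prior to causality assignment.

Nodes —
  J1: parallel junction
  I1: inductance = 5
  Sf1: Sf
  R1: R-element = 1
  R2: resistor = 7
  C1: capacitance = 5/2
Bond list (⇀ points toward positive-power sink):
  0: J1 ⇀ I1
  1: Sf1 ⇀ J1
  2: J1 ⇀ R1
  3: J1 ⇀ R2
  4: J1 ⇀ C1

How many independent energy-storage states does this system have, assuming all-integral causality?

#1 stroke at Sf1  (Sf1 (Sf) sets flow on bond)
#0 stroke at I1  (prefer integral on I1)
#4 stroke at J1  (C1 outputs effort q/C1)
#2 stroke at R1  (J1 effort already set via bond 4)
#3 stroke at R2  (J1: bond 4 brought effort, rest push out)

2  (C1, I1 all integral)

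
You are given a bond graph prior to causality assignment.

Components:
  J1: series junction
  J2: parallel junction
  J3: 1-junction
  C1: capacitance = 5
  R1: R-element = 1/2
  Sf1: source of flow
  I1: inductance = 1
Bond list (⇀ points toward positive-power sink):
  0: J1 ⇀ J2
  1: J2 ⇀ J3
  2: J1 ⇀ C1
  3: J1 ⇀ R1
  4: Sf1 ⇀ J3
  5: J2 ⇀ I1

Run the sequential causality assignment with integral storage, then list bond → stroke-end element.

b0 stroke at J2
b1 stroke at J3
b2 stroke at J1
b3 stroke at J1
b4 stroke at Sf1
b5 stroke at I1

bond 4 stroke→Sf1  (Sf1 (Sf) sets flow on bond)
bond 1 stroke→J3  (1-jn J3 has f-setter on 4)
bond 2 stroke→J1  (C1: C, integral causality)
bond 5 stroke→I1  (I1 outputs flow p/I1)
bond 0 stroke→J2  (J2 needs exactly one e-in)
bond 3 stroke→J1  (common-f at J1 fixed by 0)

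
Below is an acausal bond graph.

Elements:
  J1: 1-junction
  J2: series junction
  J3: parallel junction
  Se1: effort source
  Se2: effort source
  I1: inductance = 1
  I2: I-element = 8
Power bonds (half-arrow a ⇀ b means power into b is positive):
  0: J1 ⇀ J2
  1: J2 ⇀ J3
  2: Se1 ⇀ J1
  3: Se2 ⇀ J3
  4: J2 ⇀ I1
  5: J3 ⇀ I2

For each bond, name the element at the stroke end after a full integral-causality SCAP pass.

bond 0 stroke→J2
bond 1 stroke→J2
bond 2 stroke→J1
bond 3 stroke→J3
bond 4 stroke→I1
bond 5 stroke→I2

#2 stroke at J1  (Se1 (Se) sets effort on bond)
#3 stroke at J3  (Se2 (Se) sets effort on bond)
#0 stroke at J2  (closing 1-jn rule on J1)
#1 stroke at J2  (J3: bond 3 brought effort, rest push out)
#5 stroke at I2  (common-e at J3 fixed by 3)
#4 stroke at I1  (only one flow-in slot at J2)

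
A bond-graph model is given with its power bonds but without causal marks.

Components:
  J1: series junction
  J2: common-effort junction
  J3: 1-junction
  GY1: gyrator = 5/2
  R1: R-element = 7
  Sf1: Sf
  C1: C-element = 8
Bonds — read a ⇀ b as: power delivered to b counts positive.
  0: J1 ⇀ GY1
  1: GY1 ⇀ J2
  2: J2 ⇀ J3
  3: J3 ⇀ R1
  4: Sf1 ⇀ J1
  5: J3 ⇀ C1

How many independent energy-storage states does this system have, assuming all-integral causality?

β4 stroke at Sf1  (Sf1 (Sf) sets flow on bond)
β0 stroke at J1  (J1 flow already set via bond 4)
β1 stroke at J2  (GY1 both-in/both-out from 0)
β2 stroke at J3  (J2 effort already set via bond 1)
β5 stroke at J3  (C1 outputs effort q/C1)
β3 stroke at R1  (J3 needs exactly one f-in)

1  (C1 all integral)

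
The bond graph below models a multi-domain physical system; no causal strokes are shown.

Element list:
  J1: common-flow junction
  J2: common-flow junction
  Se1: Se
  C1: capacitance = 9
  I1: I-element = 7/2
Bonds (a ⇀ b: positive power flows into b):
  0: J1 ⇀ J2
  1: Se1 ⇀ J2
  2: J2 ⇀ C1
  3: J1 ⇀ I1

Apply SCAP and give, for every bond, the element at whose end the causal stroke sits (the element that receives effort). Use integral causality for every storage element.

#0 stroke at J1
#1 stroke at J2
#2 stroke at J2
#3 stroke at I1

β1 stroke→J2  (Se1: effort source, stroke at far end)
β2 stroke→J2  (C1: C, integral causality)
β0 stroke→J1  (only one flow-in slot at J2)
β3 stroke→I1  (J1: last free bond brings flow in)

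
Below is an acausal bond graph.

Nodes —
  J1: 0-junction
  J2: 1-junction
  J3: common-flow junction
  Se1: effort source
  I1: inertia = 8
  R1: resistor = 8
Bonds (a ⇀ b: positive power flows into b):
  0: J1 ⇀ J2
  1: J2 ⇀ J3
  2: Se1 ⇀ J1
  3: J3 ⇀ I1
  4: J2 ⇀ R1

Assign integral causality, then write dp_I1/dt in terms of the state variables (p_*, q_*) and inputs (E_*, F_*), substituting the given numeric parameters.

dp_I1/dt = E_Se1 - p_I1

#2 stroke at J1  (Se1 (Se) sets effort on bond)
#0 stroke at J2  (0-jn J1 has e-setter on 2)
#3 stroke at I1  (I1: I, integral causality)
#1 stroke at J3  (J3 flow already set via bond 3)
#4 stroke at J2  (1-jn J2 has f-setter on 1)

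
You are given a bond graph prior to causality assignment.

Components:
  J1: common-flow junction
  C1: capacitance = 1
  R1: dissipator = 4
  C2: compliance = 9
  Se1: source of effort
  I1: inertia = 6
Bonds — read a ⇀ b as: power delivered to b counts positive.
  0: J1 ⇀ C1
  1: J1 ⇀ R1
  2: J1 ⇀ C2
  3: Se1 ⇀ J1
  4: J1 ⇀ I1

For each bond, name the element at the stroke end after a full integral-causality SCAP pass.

#3 →J1  (source Se1 imposes e)
#0 →J1  (C1 outputs effort q/C1)
#2 →J1  (C2 integral (e out))
#4 →I1  (I1 integral (f out))
#1 →J1  (J1 flow already set via bond 4)

β0 stroke→J1
β1 stroke→J1
β2 stroke→J1
β3 stroke→J1
β4 stroke→I1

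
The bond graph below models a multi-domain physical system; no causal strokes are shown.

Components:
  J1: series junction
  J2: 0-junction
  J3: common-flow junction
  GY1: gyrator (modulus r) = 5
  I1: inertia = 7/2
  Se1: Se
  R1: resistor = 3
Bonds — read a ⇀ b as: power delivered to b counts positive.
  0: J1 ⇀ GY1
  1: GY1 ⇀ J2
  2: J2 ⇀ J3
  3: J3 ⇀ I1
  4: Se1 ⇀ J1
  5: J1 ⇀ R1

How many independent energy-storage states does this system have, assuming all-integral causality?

1  (I1 all integral)

bond 4 |J1  (Se1: effort source, stroke at far end)
bond 3 |I1  (prefer integral on I1)
bond 2 |J3  (common-f at J3 fixed by 3)
bond 1 |J2  (J2: last free bond brings effort in)
bond 0 |J1  (GY1 both-in/both-out from 1)
bond 5 |R1  (closing 1-jn rule on J1)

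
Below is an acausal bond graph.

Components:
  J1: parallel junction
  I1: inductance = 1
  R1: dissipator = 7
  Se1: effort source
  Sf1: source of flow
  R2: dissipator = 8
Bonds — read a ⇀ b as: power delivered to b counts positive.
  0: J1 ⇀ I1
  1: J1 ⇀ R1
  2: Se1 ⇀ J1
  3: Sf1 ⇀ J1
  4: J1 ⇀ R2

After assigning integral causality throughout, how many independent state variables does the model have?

1  (I1 all integral)

bond 2 |J1  (Se1: effort source, stroke at far end)
bond 3 |Sf1  (Sf1 fixes flow; stroke at Sf1)
bond 0 |I1  (J1: bond 2 brought effort, rest push out)
bond 1 |R1  (common-e at J1 fixed by 2)
bond 4 |R2  (0-jn J1 has e-setter on 2)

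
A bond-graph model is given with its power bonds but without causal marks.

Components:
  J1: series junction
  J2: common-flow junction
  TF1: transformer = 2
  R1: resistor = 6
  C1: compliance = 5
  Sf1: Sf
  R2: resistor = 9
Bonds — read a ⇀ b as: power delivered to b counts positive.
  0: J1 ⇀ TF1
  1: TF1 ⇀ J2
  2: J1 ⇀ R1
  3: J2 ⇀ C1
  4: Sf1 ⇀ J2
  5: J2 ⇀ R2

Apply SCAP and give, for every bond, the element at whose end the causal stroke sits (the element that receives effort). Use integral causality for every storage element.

#4 |Sf1  (source Sf1 imposes f)
#1 |J2  (common-f at J2 fixed by 4)
#3 |J2  (J2: bond 4 brought flow, rest push out)
#5 |J2  (J2 flow already set via bond 4)
#0 |TF1  (TF1 one-in-one-out from 1)
#2 |J1  (1-jn J1 has f-setter on 0)

β0 |TF1
β1 |J2
β2 |J1
β3 |J2
β4 |Sf1
β5 |J2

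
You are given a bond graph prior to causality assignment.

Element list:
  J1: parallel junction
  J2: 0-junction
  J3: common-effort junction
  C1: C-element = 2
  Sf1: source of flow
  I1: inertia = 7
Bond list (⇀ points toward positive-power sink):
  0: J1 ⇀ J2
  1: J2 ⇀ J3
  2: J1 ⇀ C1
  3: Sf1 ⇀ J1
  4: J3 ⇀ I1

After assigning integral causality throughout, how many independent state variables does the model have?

2  (C1, I1 all integral)

bond 3 stroke at Sf1  (Sf1: flow source, stroke at near end)
bond 2 stroke at J1  (C1 outputs effort q/C1)
bond 0 stroke at J2  (J1 effort already set via bond 2)
bond 1 stroke at J3  (J2 effort already set via bond 0)
bond 4 stroke at I1  (J3: bond 1 brought effort, rest push out)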